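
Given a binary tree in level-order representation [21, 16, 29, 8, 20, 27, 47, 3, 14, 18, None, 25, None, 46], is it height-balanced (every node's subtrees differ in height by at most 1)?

Tree (level-order array): [21, 16, 29, 8, 20, 27, 47, 3, 14, 18, None, 25, None, 46]
Definition: a tree is height-balanced if, at every node, |h(left) - h(right)| <= 1 (empty subtree has height -1).
Bottom-up per-node check:
  node 3: h_left=-1, h_right=-1, diff=0 [OK], height=0
  node 14: h_left=-1, h_right=-1, diff=0 [OK], height=0
  node 8: h_left=0, h_right=0, diff=0 [OK], height=1
  node 18: h_left=-1, h_right=-1, diff=0 [OK], height=0
  node 20: h_left=0, h_right=-1, diff=1 [OK], height=1
  node 16: h_left=1, h_right=1, diff=0 [OK], height=2
  node 25: h_left=-1, h_right=-1, diff=0 [OK], height=0
  node 27: h_left=0, h_right=-1, diff=1 [OK], height=1
  node 46: h_left=-1, h_right=-1, diff=0 [OK], height=0
  node 47: h_left=0, h_right=-1, diff=1 [OK], height=1
  node 29: h_left=1, h_right=1, diff=0 [OK], height=2
  node 21: h_left=2, h_right=2, diff=0 [OK], height=3
All nodes satisfy the balance condition.
Result: Balanced


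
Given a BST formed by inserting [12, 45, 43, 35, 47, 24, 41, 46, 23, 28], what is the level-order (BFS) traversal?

Tree insertion order: [12, 45, 43, 35, 47, 24, 41, 46, 23, 28]
Tree (level-order array): [12, None, 45, 43, 47, 35, None, 46, None, 24, 41, None, None, 23, 28]
BFS from the root, enqueuing left then right child of each popped node:
  queue [12] -> pop 12, enqueue [45], visited so far: [12]
  queue [45] -> pop 45, enqueue [43, 47], visited so far: [12, 45]
  queue [43, 47] -> pop 43, enqueue [35], visited so far: [12, 45, 43]
  queue [47, 35] -> pop 47, enqueue [46], visited so far: [12, 45, 43, 47]
  queue [35, 46] -> pop 35, enqueue [24, 41], visited so far: [12, 45, 43, 47, 35]
  queue [46, 24, 41] -> pop 46, enqueue [none], visited so far: [12, 45, 43, 47, 35, 46]
  queue [24, 41] -> pop 24, enqueue [23, 28], visited so far: [12, 45, 43, 47, 35, 46, 24]
  queue [41, 23, 28] -> pop 41, enqueue [none], visited so far: [12, 45, 43, 47, 35, 46, 24, 41]
  queue [23, 28] -> pop 23, enqueue [none], visited so far: [12, 45, 43, 47, 35, 46, 24, 41, 23]
  queue [28] -> pop 28, enqueue [none], visited so far: [12, 45, 43, 47, 35, 46, 24, 41, 23, 28]
Result: [12, 45, 43, 47, 35, 46, 24, 41, 23, 28]


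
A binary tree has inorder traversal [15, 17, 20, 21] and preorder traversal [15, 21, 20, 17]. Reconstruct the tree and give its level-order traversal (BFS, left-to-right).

Inorder:  [15, 17, 20, 21]
Preorder: [15, 21, 20, 17]
Algorithm: preorder visits root first, so consume preorder in order;
for each root, split the current inorder slice at that value into
left-subtree inorder and right-subtree inorder, then recurse.
Recursive splits:
  root=15; inorder splits into left=[], right=[17, 20, 21]
  root=21; inorder splits into left=[17, 20], right=[]
  root=20; inorder splits into left=[17], right=[]
  root=17; inorder splits into left=[], right=[]
Reconstructed level-order: [15, 21, 20, 17]


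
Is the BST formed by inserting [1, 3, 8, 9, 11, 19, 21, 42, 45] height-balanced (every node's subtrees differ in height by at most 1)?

Tree (level-order array): [1, None, 3, None, 8, None, 9, None, 11, None, 19, None, 21, None, 42, None, 45]
Definition: a tree is height-balanced if, at every node, |h(left) - h(right)| <= 1 (empty subtree has height -1).
Bottom-up per-node check:
  node 45: h_left=-1, h_right=-1, diff=0 [OK], height=0
  node 42: h_left=-1, h_right=0, diff=1 [OK], height=1
  node 21: h_left=-1, h_right=1, diff=2 [FAIL (|-1-1|=2 > 1)], height=2
  node 19: h_left=-1, h_right=2, diff=3 [FAIL (|-1-2|=3 > 1)], height=3
  node 11: h_left=-1, h_right=3, diff=4 [FAIL (|-1-3|=4 > 1)], height=4
  node 9: h_left=-1, h_right=4, diff=5 [FAIL (|-1-4|=5 > 1)], height=5
  node 8: h_left=-1, h_right=5, diff=6 [FAIL (|-1-5|=6 > 1)], height=6
  node 3: h_left=-1, h_right=6, diff=7 [FAIL (|-1-6|=7 > 1)], height=7
  node 1: h_left=-1, h_right=7, diff=8 [FAIL (|-1-7|=8 > 1)], height=8
Node 21 violates the condition: |-1 - 1| = 2 > 1.
Result: Not balanced


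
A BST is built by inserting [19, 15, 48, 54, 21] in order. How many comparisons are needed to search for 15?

Search path for 15: 19 -> 15
Found: True
Comparisons: 2


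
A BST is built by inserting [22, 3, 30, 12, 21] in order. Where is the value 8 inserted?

Starting tree (level order): [22, 3, 30, None, 12, None, None, None, 21]
Insertion path: 22 -> 3 -> 12
Result: insert 8 as left child of 12
Final tree (level order): [22, 3, 30, None, 12, None, None, 8, 21]


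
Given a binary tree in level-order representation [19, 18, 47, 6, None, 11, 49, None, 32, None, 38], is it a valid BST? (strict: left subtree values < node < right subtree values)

Level-order array: [19, 18, 47, 6, None, 11, 49, None, 32, None, 38]
Validate using subtree bounds (lo, hi): at each node, require lo < value < hi,
then recurse left with hi=value and right with lo=value.
Preorder trace (stopping at first violation):
  at node 19 with bounds (-inf, +inf): OK
  at node 18 with bounds (-inf, 19): OK
  at node 6 with bounds (-inf, 18): OK
  at node 32 with bounds (6, 18): VIOLATION
Node 32 violates its bound: not (6 < 32 < 18).
Result: Not a valid BST


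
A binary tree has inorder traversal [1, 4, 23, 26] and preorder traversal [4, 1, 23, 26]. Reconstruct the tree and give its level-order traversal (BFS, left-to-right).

Inorder:  [1, 4, 23, 26]
Preorder: [4, 1, 23, 26]
Algorithm: preorder visits root first, so consume preorder in order;
for each root, split the current inorder slice at that value into
left-subtree inorder and right-subtree inorder, then recurse.
Recursive splits:
  root=4; inorder splits into left=[1], right=[23, 26]
  root=1; inorder splits into left=[], right=[]
  root=23; inorder splits into left=[], right=[26]
  root=26; inorder splits into left=[], right=[]
Reconstructed level-order: [4, 1, 23, 26]


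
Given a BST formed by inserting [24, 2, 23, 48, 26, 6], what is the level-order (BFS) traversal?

Tree insertion order: [24, 2, 23, 48, 26, 6]
Tree (level-order array): [24, 2, 48, None, 23, 26, None, 6]
BFS from the root, enqueuing left then right child of each popped node:
  queue [24] -> pop 24, enqueue [2, 48], visited so far: [24]
  queue [2, 48] -> pop 2, enqueue [23], visited so far: [24, 2]
  queue [48, 23] -> pop 48, enqueue [26], visited so far: [24, 2, 48]
  queue [23, 26] -> pop 23, enqueue [6], visited so far: [24, 2, 48, 23]
  queue [26, 6] -> pop 26, enqueue [none], visited so far: [24, 2, 48, 23, 26]
  queue [6] -> pop 6, enqueue [none], visited so far: [24, 2, 48, 23, 26, 6]
Result: [24, 2, 48, 23, 26, 6]


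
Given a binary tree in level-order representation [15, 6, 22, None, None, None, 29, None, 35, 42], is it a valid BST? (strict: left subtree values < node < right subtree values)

Level-order array: [15, 6, 22, None, None, None, 29, None, 35, 42]
Validate using subtree bounds (lo, hi): at each node, require lo < value < hi,
then recurse left with hi=value and right with lo=value.
Preorder trace (stopping at first violation):
  at node 15 with bounds (-inf, +inf): OK
  at node 6 with bounds (-inf, 15): OK
  at node 22 with bounds (15, +inf): OK
  at node 29 with bounds (22, +inf): OK
  at node 35 with bounds (29, +inf): OK
  at node 42 with bounds (29, 35): VIOLATION
Node 42 violates its bound: not (29 < 42 < 35).
Result: Not a valid BST


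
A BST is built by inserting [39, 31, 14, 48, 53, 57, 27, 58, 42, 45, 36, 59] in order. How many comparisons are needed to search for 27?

Search path for 27: 39 -> 31 -> 14 -> 27
Found: True
Comparisons: 4


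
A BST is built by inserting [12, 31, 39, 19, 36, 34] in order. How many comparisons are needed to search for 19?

Search path for 19: 12 -> 31 -> 19
Found: True
Comparisons: 3


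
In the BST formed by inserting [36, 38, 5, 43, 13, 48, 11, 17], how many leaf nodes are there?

Tree built from: [36, 38, 5, 43, 13, 48, 11, 17]
Tree (level-order array): [36, 5, 38, None, 13, None, 43, 11, 17, None, 48]
Rule: A leaf has 0 children.
Per-node child counts:
  node 36: 2 child(ren)
  node 5: 1 child(ren)
  node 13: 2 child(ren)
  node 11: 0 child(ren)
  node 17: 0 child(ren)
  node 38: 1 child(ren)
  node 43: 1 child(ren)
  node 48: 0 child(ren)
Matching nodes: [11, 17, 48]
Count of leaf nodes: 3


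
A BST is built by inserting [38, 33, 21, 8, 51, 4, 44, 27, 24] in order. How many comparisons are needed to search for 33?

Search path for 33: 38 -> 33
Found: True
Comparisons: 2


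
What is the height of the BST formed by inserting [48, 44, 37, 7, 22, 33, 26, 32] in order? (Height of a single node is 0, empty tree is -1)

Insertion order: [48, 44, 37, 7, 22, 33, 26, 32]
Tree (level-order array): [48, 44, None, 37, None, 7, None, None, 22, None, 33, 26, None, None, 32]
Compute height bottom-up (empty subtree = -1):
  height(32) = 1 + max(-1, -1) = 0
  height(26) = 1 + max(-1, 0) = 1
  height(33) = 1 + max(1, -1) = 2
  height(22) = 1 + max(-1, 2) = 3
  height(7) = 1 + max(-1, 3) = 4
  height(37) = 1 + max(4, -1) = 5
  height(44) = 1 + max(5, -1) = 6
  height(48) = 1 + max(6, -1) = 7
Height = 7


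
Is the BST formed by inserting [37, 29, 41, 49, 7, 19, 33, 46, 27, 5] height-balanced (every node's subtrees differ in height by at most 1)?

Tree (level-order array): [37, 29, 41, 7, 33, None, 49, 5, 19, None, None, 46, None, None, None, None, 27]
Definition: a tree is height-balanced if, at every node, |h(left) - h(right)| <= 1 (empty subtree has height -1).
Bottom-up per-node check:
  node 5: h_left=-1, h_right=-1, diff=0 [OK], height=0
  node 27: h_left=-1, h_right=-1, diff=0 [OK], height=0
  node 19: h_left=-1, h_right=0, diff=1 [OK], height=1
  node 7: h_left=0, h_right=1, diff=1 [OK], height=2
  node 33: h_left=-1, h_right=-1, diff=0 [OK], height=0
  node 29: h_left=2, h_right=0, diff=2 [FAIL (|2-0|=2 > 1)], height=3
  node 46: h_left=-1, h_right=-1, diff=0 [OK], height=0
  node 49: h_left=0, h_right=-1, diff=1 [OK], height=1
  node 41: h_left=-1, h_right=1, diff=2 [FAIL (|-1-1|=2 > 1)], height=2
  node 37: h_left=3, h_right=2, diff=1 [OK], height=4
Node 29 violates the condition: |2 - 0| = 2 > 1.
Result: Not balanced


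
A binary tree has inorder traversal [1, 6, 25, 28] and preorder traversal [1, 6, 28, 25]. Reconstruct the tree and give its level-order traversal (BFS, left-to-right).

Inorder:  [1, 6, 25, 28]
Preorder: [1, 6, 28, 25]
Algorithm: preorder visits root first, so consume preorder in order;
for each root, split the current inorder slice at that value into
left-subtree inorder and right-subtree inorder, then recurse.
Recursive splits:
  root=1; inorder splits into left=[], right=[6, 25, 28]
  root=6; inorder splits into left=[], right=[25, 28]
  root=28; inorder splits into left=[25], right=[]
  root=25; inorder splits into left=[], right=[]
Reconstructed level-order: [1, 6, 28, 25]


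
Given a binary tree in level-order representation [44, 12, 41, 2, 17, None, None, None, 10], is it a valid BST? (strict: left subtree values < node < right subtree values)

Level-order array: [44, 12, 41, 2, 17, None, None, None, 10]
Validate using subtree bounds (lo, hi): at each node, require lo < value < hi,
then recurse left with hi=value and right with lo=value.
Preorder trace (stopping at first violation):
  at node 44 with bounds (-inf, +inf): OK
  at node 12 with bounds (-inf, 44): OK
  at node 2 with bounds (-inf, 12): OK
  at node 10 with bounds (2, 12): OK
  at node 17 with bounds (12, 44): OK
  at node 41 with bounds (44, +inf): VIOLATION
Node 41 violates its bound: not (44 < 41 < +inf).
Result: Not a valid BST


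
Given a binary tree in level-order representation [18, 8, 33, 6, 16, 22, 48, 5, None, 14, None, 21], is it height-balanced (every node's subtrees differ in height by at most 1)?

Tree (level-order array): [18, 8, 33, 6, 16, 22, 48, 5, None, 14, None, 21]
Definition: a tree is height-balanced if, at every node, |h(left) - h(right)| <= 1 (empty subtree has height -1).
Bottom-up per-node check:
  node 5: h_left=-1, h_right=-1, diff=0 [OK], height=0
  node 6: h_left=0, h_right=-1, diff=1 [OK], height=1
  node 14: h_left=-1, h_right=-1, diff=0 [OK], height=0
  node 16: h_left=0, h_right=-1, diff=1 [OK], height=1
  node 8: h_left=1, h_right=1, diff=0 [OK], height=2
  node 21: h_left=-1, h_right=-1, diff=0 [OK], height=0
  node 22: h_left=0, h_right=-1, diff=1 [OK], height=1
  node 48: h_left=-1, h_right=-1, diff=0 [OK], height=0
  node 33: h_left=1, h_right=0, diff=1 [OK], height=2
  node 18: h_left=2, h_right=2, diff=0 [OK], height=3
All nodes satisfy the balance condition.
Result: Balanced


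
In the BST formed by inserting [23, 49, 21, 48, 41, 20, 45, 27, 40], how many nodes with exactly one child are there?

Tree built from: [23, 49, 21, 48, 41, 20, 45, 27, 40]
Tree (level-order array): [23, 21, 49, 20, None, 48, None, None, None, 41, None, 27, 45, None, 40]
Rule: These are nodes with exactly 1 non-null child.
Per-node child counts:
  node 23: 2 child(ren)
  node 21: 1 child(ren)
  node 20: 0 child(ren)
  node 49: 1 child(ren)
  node 48: 1 child(ren)
  node 41: 2 child(ren)
  node 27: 1 child(ren)
  node 40: 0 child(ren)
  node 45: 0 child(ren)
Matching nodes: [21, 49, 48, 27]
Count of nodes with exactly one child: 4


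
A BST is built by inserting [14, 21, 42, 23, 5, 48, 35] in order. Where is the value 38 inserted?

Starting tree (level order): [14, 5, 21, None, None, None, 42, 23, 48, None, 35]
Insertion path: 14 -> 21 -> 42 -> 23 -> 35
Result: insert 38 as right child of 35
Final tree (level order): [14, 5, 21, None, None, None, 42, 23, 48, None, 35, None, None, None, 38]


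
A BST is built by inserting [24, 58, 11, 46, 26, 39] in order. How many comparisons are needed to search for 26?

Search path for 26: 24 -> 58 -> 46 -> 26
Found: True
Comparisons: 4


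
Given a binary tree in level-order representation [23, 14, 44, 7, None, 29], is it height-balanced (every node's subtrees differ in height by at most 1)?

Tree (level-order array): [23, 14, 44, 7, None, 29]
Definition: a tree is height-balanced if, at every node, |h(left) - h(right)| <= 1 (empty subtree has height -1).
Bottom-up per-node check:
  node 7: h_left=-1, h_right=-1, diff=0 [OK], height=0
  node 14: h_left=0, h_right=-1, diff=1 [OK], height=1
  node 29: h_left=-1, h_right=-1, diff=0 [OK], height=0
  node 44: h_left=0, h_right=-1, diff=1 [OK], height=1
  node 23: h_left=1, h_right=1, diff=0 [OK], height=2
All nodes satisfy the balance condition.
Result: Balanced


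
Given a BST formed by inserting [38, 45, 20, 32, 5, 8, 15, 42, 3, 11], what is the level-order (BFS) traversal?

Tree insertion order: [38, 45, 20, 32, 5, 8, 15, 42, 3, 11]
Tree (level-order array): [38, 20, 45, 5, 32, 42, None, 3, 8, None, None, None, None, None, None, None, 15, 11]
BFS from the root, enqueuing left then right child of each popped node:
  queue [38] -> pop 38, enqueue [20, 45], visited so far: [38]
  queue [20, 45] -> pop 20, enqueue [5, 32], visited so far: [38, 20]
  queue [45, 5, 32] -> pop 45, enqueue [42], visited so far: [38, 20, 45]
  queue [5, 32, 42] -> pop 5, enqueue [3, 8], visited so far: [38, 20, 45, 5]
  queue [32, 42, 3, 8] -> pop 32, enqueue [none], visited so far: [38, 20, 45, 5, 32]
  queue [42, 3, 8] -> pop 42, enqueue [none], visited so far: [38, 20, 45, 5, 32, 42]
  queue [3, 8] -> pop 3, enqueue [none], visited so far: [38, 20, 45, 5, 32, 42, 3]
  queue [8] -> pop 8, enqueue [15], visited so far: [38, 20, 45, 5, 32, 42, 3, 8]
  queue [15] -> pop 15, enqueue [11], visited so far: [38, 20, 45, 5, 32, 42, 3, 8, 15]
  queue [11] -> pop 11, enqueue [none], visited so far: [38, 20, 45, 5, 32, 42, 3, 8, 15, 11]
Result: [38, 20, 45, 5, 32, 42, 3, 8, 15, 11]


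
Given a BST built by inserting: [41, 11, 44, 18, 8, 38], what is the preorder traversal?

Tree insertion order: [41, 11, 44, 18, 8, 38]
Tree (level-order array): [41, 11, 44, 8, 18, None, None, None, None, None, 38]
Preorder traversal: [41, 11, 8, 18, 38, 44]


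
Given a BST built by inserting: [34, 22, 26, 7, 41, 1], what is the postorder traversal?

Tree insertion order: [34, 22, 26, 7, 41, 1]
Tree (level-order array): [34, 22, 41, 7, 26, None, None, 1]
Postorder traversal: [1, 7, 26, 22, 41, 34]


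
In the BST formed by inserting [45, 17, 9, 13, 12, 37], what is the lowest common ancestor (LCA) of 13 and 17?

Tree insertion order: [45, 17, 9, 13, 12, 37]
Tree (level-order array): [45, 17, None, 9, 37, None, 13, None, None, 12]
In a BST, the LCA of p=13, q=17 is the first node v on the
root-to-leaf path with p <= v <= q (go left if both < v, right if both > v).
Walk from root:
  at 45: both 13 and 17 < 45, go left
  at 17: 13 <= 17 <= 17, this is the LCA
LCA = 17


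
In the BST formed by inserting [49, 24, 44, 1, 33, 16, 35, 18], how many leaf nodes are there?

Tree built from: [49, 24, 44, 1, 33, 16, 35, 18]
Tree (level-order array): [49, 24, None, 1, 44, None, 16, 33, None, None, 18, None, 35]
Rule: A leaf has 0 children.
Per-node child counts:
  node 49: 1 child(ren)
  node 24: 2 child(ren)
  node 1: 1 child(ren)
  node 16: 1 child(ren)
  node 18: 0 child(ren)
  node 44: 1 child(ren)
  node 33: 1 child(ren)
  node 35: 0 child(ren)
Matching nodes: [18, 35]
Count of leaf nodes: 2


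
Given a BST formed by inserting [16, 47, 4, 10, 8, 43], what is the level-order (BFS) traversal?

Tree insertion order: [16, 47, 4, 10, 8, 43]
Tree (level-order array): [16, 4, 47, None, 10, 43, None, 8]
BFS from the root, enqueuing left then right child of each popped node:
  queue [16] -> pop 16, enqueue [4, 47], visited so far: [16]
  queue [4, 47] -> pop 4, enqueue [10], visited so far: [16, 4]
  queue [47, 10] -> pop 47, enqueue [43], visited so far: [16, 4, 47]
  queue [10, 43] -> pop 10, enqueue [8], visited so far: [16, 4, 47, 10]
  queue [43, 8] -> pop 43, enqueue [none], visited so far: [16, 4, 47, 10, 43]
  queue [8] -> pop 8, enqueue [none], visited so far: [16, 4, 47, 10, 43, 8]
Result: [16, 4, 47, 10, 43, 8]


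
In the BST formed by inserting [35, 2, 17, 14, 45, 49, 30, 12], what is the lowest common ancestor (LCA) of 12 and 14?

Tree insertion order: [35, 2, 17, 14, 45, 49, 30, 12]
Tree (level-order array): [35, 2, 45, None, 17, None, 49, 14, 30, None, None, 12]
In a BST, the LCA of p=12, q=14 is the first node v on the
root-to-leaf path with p <= v <= q (go left if both < v, right if both > v).
Walk from root:
  at 35: both 12 and 14 < 35, go left
  at 2: both 12 and 14 > 2, go right
  at 17: both 12 and 14 < 17, go left
  at 14: 12 <= 14 <= 14, this is the LCA
LCA = 14


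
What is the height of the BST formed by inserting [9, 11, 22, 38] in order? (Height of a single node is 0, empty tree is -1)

Insertion order: [9, 11, 22, 38]
Tree (level-order array): [9, None, 11, None, 22, None, 38]
Compute height bottom-up (empty subtree = -1):
  height(38) = 1 + max(-1, -1) = 0
  height(22) = 1 + max(-1, 0) = 1
  height(11) = 1 + max(-1, 1) = 2
  height(9) = 1 + max(-1, 2) = 3
Height = 3


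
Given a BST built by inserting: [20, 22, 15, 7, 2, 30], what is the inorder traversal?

Tree insertion order: [20, 22, 15, 7, 2, 30]
Tree (level-order array): [20, 15, 22, 7, None, None, 30, 2]
Inorder traversal: [2, 7, 15, 20, 22, 30]


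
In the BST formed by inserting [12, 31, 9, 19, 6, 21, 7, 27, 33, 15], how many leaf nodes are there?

Tree built from: [12, 31, 9, 19, 6, 21, 7, 27, 33, 15]
Tree (level-order array): [12, 9, 31, 6, None, 19, 33, None, 7, 15, 21, None, None, None, None, None, None, None, 27]
Rule: A leaf has 0 children.
Per-node child counts:
  node 12: 2 child(ren)
  node 9: 1 child(ren)
  node 6: 1 child(ren)
  node 7: 0 child(ren)
  node 31: 2 child(ren)
  node 19: 2 child(ren)
  node 15: 0 child(ren)
  node 21: 1 child(ren)
  node 27: 0 child(ren)
  node 33: 0 child(ren)
Matching nodes: [7, 15, 27, 33]
Count of leaf nodes: 4


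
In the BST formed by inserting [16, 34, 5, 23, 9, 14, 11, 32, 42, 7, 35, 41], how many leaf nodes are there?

Tree built from: [16, 34, 5, 23, 9, 14, 11, 32, 42, 7, 35, 41]
Tree (level-order array): [16, 5, 34, None, 9, 23, 42, 7, 14, None, 32, 35, None, None, None, 11, None, None, None, None, 41]
Rule: A leaf has 0 children.
Per-node child counts:
  node 16: 2 child(ren)
  node 5: 1 child(ren)
  node 9: 2 child(ren)
  node 7: 0 child(ren)
  node 14: 1 child(ren)
  node 11: 0 child(ren)
  node 34: 2 child(ren)
  node 23: 1 child(ren)
  node 32: 0 child(ren)
  node 42: 1 child(ren)
  node 35: 1 child(ren)
  node 41: 0 child(ren)
Matching nodes: [7, 11, 32, 41]
Count of leaf nodes: 4


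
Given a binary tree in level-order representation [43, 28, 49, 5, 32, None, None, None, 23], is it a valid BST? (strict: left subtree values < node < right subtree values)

Level-order array: [43, 28, 49, 5, 32, None, None, None, 23]
Validate using subtree bounds (lo, hi): at each node, require lo < value < hi,
then recurse left with hi=value and right with lo=value.
Preorder trace (stopping at first violation):
  at node 43 with bounds (-inf, +inf): OK
  at node 28 with bounds (-inf, 43): OK
  at node 5 with bounds (-inf, 28): OK
  at node 23 with bounds (5, 28): OK
  at node 32 with bounds (28, 43): OK
  at node 49 with bounds (43, +inf): OK
No violation found at any node.
Result: Valid BST


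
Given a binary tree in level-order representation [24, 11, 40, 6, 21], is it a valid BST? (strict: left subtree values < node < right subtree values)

Level-order array: [24, 11, 40, 6, 21]
Validate using subtree bounds (lo, hi): at each node, require lo < value < hi,
then recurse left with hi=value and right with lo=value.
Preorder trace (stopping at first violation):
  at node 24 with bounds (-inf, +inf): OK
  at node 11 with bounds (-inf, 24): OK
  at node 6 with bounds (-inf, 11): OK
  at node 21 with bounds (11, 24): OK
  at node 40 with bounds (24, +inf): OK
No violation found at any node.
Result: Valid BST


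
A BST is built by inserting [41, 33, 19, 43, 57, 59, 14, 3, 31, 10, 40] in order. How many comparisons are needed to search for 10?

Search path for 10: 41 -> 33 -> 19 -> 14 -> 3 -> 10
Found: True
Comparisons: 6


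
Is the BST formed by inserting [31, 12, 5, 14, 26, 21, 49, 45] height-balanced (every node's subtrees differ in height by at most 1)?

Tree (level-order array): [31, 12, 49, 5, 14, 45, None, None, None, None, 26, None, None, 21]
Definition: a tree is height-balanced if, at every node, |h(left) - h(right)| <= 1 (empty subtree has height -1).
Bottom-up per-node check:
  node 5: h_left=-1, h_right=-1, diff=0 [OK], height=0
  node 21: h_left=-1, h_right=-1, diff=0 [OK], height=0
  node 26: h_left=0, h_right=-1, diff=1 [OK], height=1
  node 14: h_left=-1, h_right=1, diff=2 [FAIL (|-1-1|=2 > 1)], height=2
  node 12: h_left=0, h_right=2, diff=2 [FAIL (|0-2|=2 > 1)], height=3
  node 45: h_left=-1, h_right=-1, diff=0 [OK], height=0
  node 49: h_left=0, h_right=-1, diff=1 [OK], height=1
  node 31: h_left=3, h_right=1, diff=2 [FAIL (|3-1|=2 > 1)], height=4
Node 14 violates the condition: |-1 - 1| = 2 > 1.
Result: Not balanced


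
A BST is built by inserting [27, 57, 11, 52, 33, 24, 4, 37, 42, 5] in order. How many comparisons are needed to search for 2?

Search path for 2: 27 -> 11 -> 4
Found: False
Comparisons: 3


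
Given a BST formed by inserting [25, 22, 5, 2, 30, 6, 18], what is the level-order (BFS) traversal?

Tree insertion order: [25, 22, 5, 2, 30, 6, 18]
Tree (level-order array): [25, 22, 30, 5, None, None, None, 2, 6, None, None, None, 18]
BFS from the root, enqueuing left then right child of each popped node:
  queue [25] -> pop 25, enqueue [22, 30], visited so far: [25]
  queue [22, 30] -> pop 22, enqueue [5], visited so far: [25, 22]
  queue [30, 5] -> pop 30, enqueue [none], visited so far: [25, 22, 30]
  queue [5] -> pop 5, enqueue [2, 6], visited so far: [25, 22, 30, 5]
  queue [2, 6] -> pop 2, enqueue [none], visited so far: [25, 22, 30, 5, 2]
  queue [6] -> pop 6, enqueue [18], visited so far: [25, 22, 30, 5, 2, 6]
  queue [18] -> pop 18, enqueue [none], visited so far: [25, 22, 30, 5, 2, 6, 18]
Result: [25, 22, 30, 5, 2, 6, 18]


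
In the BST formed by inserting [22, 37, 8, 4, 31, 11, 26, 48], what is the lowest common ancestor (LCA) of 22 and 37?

Tree insertion order: [22, 37, 8, 4, 31, 11, 26, 48]
Tree (level-order array): [22, 8, 37, 4, 11, 31, 48, None, None, None, None, 26]
In a BST, the LCA of p=22, q=37 is the first node v on the
root-to-leaf path with p <= v <= q (go left if both < v, right if both > v).
Walk from root:
  at 22: 22 <= 22 <= 37, this is the LCA
LCA = 22


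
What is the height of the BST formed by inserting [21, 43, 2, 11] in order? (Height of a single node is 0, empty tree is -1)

Insertion order: [21, 43, 2, 11]
Tree (level-order array): [21, 2, 43, None, 11]
Compute height bottom-up (empty subtree = -1):
  height(11) = 1 + max(-1, -1) = 0
  height(2) = 1 + max(-1, 0) = 1
  height(43) = 1 + max(-1, -1) = 0
  height(21) = 1 + max(1, 0) = 2
Height = 2


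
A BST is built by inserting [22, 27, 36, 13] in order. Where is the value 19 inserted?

Starting tree (level order): [22, 13, 27, None, None, None, 36]
Insertion path: 22 -> 13
Result: insert 19 as right child of 13
Final tree (level order): [22, 13, 27, None, 19, None, 36]


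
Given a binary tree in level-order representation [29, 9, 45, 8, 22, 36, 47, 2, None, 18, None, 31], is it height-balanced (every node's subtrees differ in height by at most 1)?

Tree (level-order array): [29, 9, 45, 8, 22, 36, 47, 2, None, 18, None, 31]
Definition: a tree is height-balanced if, at every node, |h(left) - h(right)| <= 1 (empty subtree has height -1).
Bottom-up per-node check:
  node 2: h_left=-1, h_right=-1, diff=0 [OK], height=0
  node 8: h_left=0, h_right=-1, diff=1 [OK], height=1
  node 18: h_left=-1, h_right=-1, diff=0 [OK], height=0
  node 22: h_left=0, h_right=-1, diff=1 [OK], height=1
  node 9: h_left=1, h_right=1, diff=0 [OK], height=2
  node 31: h_left=-1, h_right=-1, diff=0 [OK], height=0
  node 36: h_left=0, h_right=-1, diff=1 [OK], height=1
  node 47: h_left=-1, h_right=-1, diff=0 [OK], height=0
  node 45: h_left=1, h_right=0, diff=1 [OK], height=2
  node 29: h_left=2, h_right=2, diff=0 [OK], height=3
All nodes satisfy the balance condition.
Result: Balanced


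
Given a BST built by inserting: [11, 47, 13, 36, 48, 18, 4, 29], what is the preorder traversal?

Tree insertion order: [11, 47, 13, 36, 48, 18, 4, 29]
Tree (level-order array): [11, 4, 47, None, None, 13, 48, None, 36, None, None, 18, None, None, 29]
Preorder traversal: [11, 4, 47, 13, 36, 18, 29, 48]


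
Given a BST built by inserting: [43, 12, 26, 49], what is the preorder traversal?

Tree insertion order: [43, 12, 26, 49]
Tree (level-order array): [43, 12, 49, None, 26]
Preorder traversal: [43, 12, 26, 49]


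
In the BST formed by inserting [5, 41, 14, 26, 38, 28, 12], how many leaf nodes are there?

Tree built from: [5, 41, 14, 26, 38, 28, 12]
Tree (level-order array): [5, None, 41, 14, None, 12, 26, None, None, None, 38, 28]
Rule: A leaf has 0 children.
Per-node child counts:
  node 5: 1 child(ren)
  node 41: 1 child(ren)
  node 14: 2 child(ren)
  node 12: 0 child(ren)
  node 26: 1 child(ren)
  node 38: 1 child(ren)
  node 28: 0 child(ren)
Matching nodes: [12, 28]
Count of leaf nodes: 2


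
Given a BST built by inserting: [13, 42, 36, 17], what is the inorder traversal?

Tree insertion order: [13, 42, 36, 17]
Tree (level-order array): [13, None, 42, 36, None, 17]
Inorder traversal: [13, 17, 36, 42]


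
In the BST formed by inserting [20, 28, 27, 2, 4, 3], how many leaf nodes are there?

Tree built from: [20, 28, 27, 2, 4, 3]
Tree (level-order array): [20, 2, 28, None, 4, 27, None, 3]
Rule: A leaf has 0 children.
Per-node child counts:
  node 20: 2 child(ren)
  node 2: 1 child(ren)
  node 4: 1 child(ren)
  node 3: 0 child(ren)
  node 28: 1 child(ren)
  node 27: 0 child(ren)
Matching nodes: [3, 27]
Count of leaf nodes: 2


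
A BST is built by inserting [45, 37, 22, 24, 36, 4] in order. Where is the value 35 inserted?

Starting tree (level order): [45, 37, None, 22, None, 4, 24, None, None, None, 36]
Insertion path: 45 -> 37 -> 22 -> 24 -> 36
Result: insert 35 as left child of 36
Final tree (level order): [45, 37, None, 22, None, 4, 24, None, None, None, 36, 35]


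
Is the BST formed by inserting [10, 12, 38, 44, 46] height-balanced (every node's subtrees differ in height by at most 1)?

Tree (level-order array): [10, None, 12, None, 38, None, 44, None, 46]
Definition: a tree is height-balanced if, at every node, |h(left) - h(right)| <= 1 (empty subtree has height -1).
Bottom-up per-node check:
  node 46: h_left=-1, h_right=-1, diff=0 [OK], height=0
  node 44: h_left=-1, h_right=0, diff=1 [OK], height=1
  node 38: h_left=-1, h_right=1, diff=2 [FAIL (|-1-1|=2 > 1)], height=2
  node 12: h_left=-1, h_right=2, diff=3 [FAIL (|-1-2|=3 > 1)], height=3
  node 10: h_left=-1, h_right=3, diff=4 [FAIL (|-1-3|=4 > 1)], height=4
Node 38 violates the condition: |-1 - 1| = 2 > 1.
Result: Not balanced


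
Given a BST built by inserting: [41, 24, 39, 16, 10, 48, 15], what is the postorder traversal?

Tree insertion order: [41, 24, 39, 16, 10, 48, 15]
Tree (level-order array): [41, 24, 48, 16, 39, None, None, 10, None, None, None, None, 15]
Postorder traversal: [15, 10, 16, 39, 24, 48, 41]


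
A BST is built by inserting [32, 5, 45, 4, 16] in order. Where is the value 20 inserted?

Starting tree (level order): [32, 5, 45, 4, 16]
Insertion path: 32 -> 5 -> 16
Result: insert 20 as right child of 16
Final tree (level order): [32, 5, 45, 4, 16, None, None, None, None, None, 20]


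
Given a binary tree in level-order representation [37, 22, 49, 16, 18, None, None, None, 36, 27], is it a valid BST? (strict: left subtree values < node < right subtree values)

Level-order array: [37, 22, 49, 16, 18, None, None, None, 36, 27]
Validate using subtree bounds (lo, hi): at each node, require lo < value < hi,
then recurse left with hi=value and right with lo=value.
Preorder trace (stopping at first violation):
  at node 37 with bounds (-inf, +inf): OK
  at node 22 with bounds (-inf, 37): OK
  at node 16 with bounds (-inf, 22): OK
  at node 36 with bounds (16, 22): VIOLATION
Node 36 violates its bound: not (16 < 36 < 22).
Result: Not a valid BST


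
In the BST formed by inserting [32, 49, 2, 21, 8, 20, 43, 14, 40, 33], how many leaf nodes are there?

Tree built from: [32, 49, 2, 21, 8, 20, 43, 14, 40, 33]
Tree (level-order array): [32, 2, 49, None, 21, 43, None, 8, None, 40, None, None, 20, 33, None, 14]
Rule: A leaf has 0 children.
Per-node child counts:
  node 32: 2 child(ren)
  node 2: 1 child(ren)
  node 21: 1 child(ren)
  node 8: 1 child(ren)
  node 20: 1 child(ren)
  node 14: 0 child(ren)
  node 49: 1 child(ren)
  node 43: 1 child(ren)
  node 40: 1 child(ren)
  node 33: 0 child(ren)
Matching nodes: [14, 33]
Count of leaf nodes: 2


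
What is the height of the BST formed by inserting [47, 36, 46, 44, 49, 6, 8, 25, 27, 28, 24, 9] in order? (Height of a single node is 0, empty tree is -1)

Insertion order: [47, 36, 46, 44, 49, 6, 8, 25, 27, 28, 24, 9]
Tree (level-order array): [47, 36, 49, 6, 46, None, None, None, 8, 44, None, None, 25, None, None, 24, 27, 9, None, None, 28]
Compute height bottom-up (empty subtree = -1):
  height(9) = 1 + max(-1, -1) = 0
  height(24) = 1 + max(0, -1) = 1
  height(28) = 1 + max(-1, -1) = 0
  height(27) = 1 + max(-1, 0) = 1
  height(25) = 1 + max(1, 1) = 2
  height(8) = 1 + max(-1, 2) = 3
  height(6) = 1 + max(-1, 3) = 4
  height(44) = 1 + max(-1, -1) = 0
  height(46) = 1 + max(0, -1) = 1
  height(36) = 1 + max(4, 1) = 5
  height(49) = 1 + max(-1, -1) = 0
  height(47) = 1 + max(5, 0) = 6
Height = 6


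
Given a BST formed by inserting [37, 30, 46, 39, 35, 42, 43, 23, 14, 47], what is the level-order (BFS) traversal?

Tree insertion order: [37, 30, 46, 39, 35, 42, 43, 23, 14, 47]
Tree (level-order array): [37, 30, 46, 23, 35, 39, 47, 14, None, None, None, None, 42, None, None, None, None, None, 43]
BFS from the root, enqueuing left then right child of each popped node:
  queue [37] -> pop 37, enqueue [30, 46], visited so far: [37]
  queue [30, 46] -> pop 30, enqueue [23, 35], visited so far: [37, 30]
  queue [46, 23, 35] -> pop 46, enqueue [39, 47], visited so far: [37, 30, 46]
  queue [23, 35, 39, 47] -> pop 23, enqueue [14], visited so far: [37, 30, 46, 23]
  queue [35, 39, 47, 14] -> pop 35, enqueue [none], visited so far: [37, 30, 46, 23, 35]
  queue [39, 47, 14] -> pop 39, enqueue [42], visited so far: [37, 30, 46, 23, 35, 39]
  queue [47, 14, 42] -> pop 47, enqueue [none], visited so far: [37, 30, 46, 23, 35, 39, 47]
  queue [14, 42] -> pop 14, enqueue [none], visited so far: [37, 30, 46, 23, 35, 39, 47, 14]
  queue [42] -> pop 42, enqueue [43], visited so far: [37, 30, 46, 23, 35, 39, 47, 14, 42]
  queue [43] -> pop 43, enqueue [none], visited so far: [37, 30, 46, 23, 35, 39, 47, 14, 42, 43]
Result: [37, 30, 46, 23, 35, 39, 47, 14, 42, 43]


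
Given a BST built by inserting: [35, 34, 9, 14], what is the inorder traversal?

Tree insertion order: [35, 34, 9, 14]
Tree (level-order array): [35, 34, None, 9, None, None, 14]
Inorder traversal: [9, 14, 34, 35]


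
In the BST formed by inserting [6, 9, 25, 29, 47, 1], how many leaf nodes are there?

Tree built from: [6, 9, 25, 29, 47, 1]
Tree (level-order array): [6, 1, 9, None, None, None, 25, None, 29, None, 47]
Rule: A leaf has 0 children.
Per-node child counts:
  node 6: 2 child(ren)
  node 1: 0 child(ren)
  node 9: 1 child(ren)
  node 25: 1 child(ren)
  node 29: 1 child(ren)
  node 47: 0 child(ren)
Matching nodes: [1, 47]
Count of leaf nodes: 2


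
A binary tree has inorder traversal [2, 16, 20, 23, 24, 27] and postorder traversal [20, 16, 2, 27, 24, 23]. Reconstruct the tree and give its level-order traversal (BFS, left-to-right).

Inorder:   [2, 16, 20, 23, 24, 27]
Postorder: [20, 16, 2, 27, 24, 23]
Algorithm: postorder visits root last, so walk postorder right-to-left;
each value is the root of the current inorder slice — split it at that
value, recurse on the right subtree first, then the left.
Recursive splits:
  root=23; inorder splits into left=[2, 16, 20], right=[24, 27]
  root=24; inorder splits into left=[], right=[27]
  root=27; inorder splits into left=[], right=[]
  root=2; inorder splits into left=[], right=[16, 20]
  root=16; inorder splits into left=[], right=[20]
  root=20; inorder splits into left=[], right=[]
Reconstructed level-order: [23, 2, 24, 16, 27, 20]


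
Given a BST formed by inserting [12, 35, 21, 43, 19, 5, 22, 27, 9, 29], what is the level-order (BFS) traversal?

Tree insertion order: [12, 35, 21, 43, 19, 5, 22, 27, 9, 29]
Tree (level-order array): [12, 5, 35, None, 9, 21, 43, None, None, 19, 22, None, None, None, None, None, 27, None, 29]
BFS from the root, enqueuing left then right child of each popped node:
  queue [12] -> pop 12, enqueue [5, 35], visited so far: [12]
  queue [5, 35] -> pop 5, enqueue [9], visited so far: [12, 5]
  queue [35, 9] -> pop 35, enqueue [21, 43], visited so far: [12, 5, 35]
  queue [9, 21, 43] -> pop 9, enqueue [none], visited so far: [12, 5, 35, 9]
  queue [21, 43] -> pop 21, enqueue [19, 22], visited so far: [12, 5, 35, 9, 21]
  queue [43, 19, 22] -> pop 43, enqueue [none], visited so far: [12, 5, 35, 9, 21, 43]
  queue [19, 22] -> pop 19, enqueue [none], visited so far: [12, 5, 35, 9, 21, 43, 19]
  queue [22] -> pop 22, enqueue [27], visited so far: [12, 5, 35, 9, 21, 43, 19, 22]
  queue [27] -> pop 27, enqueue [29], visited so far: [12, 5, 35, 9, 21, 43, 19, 22, 27]
  queue [29] -> pop 29, enqueue [none], visited so far: [12, 5, 35, 9, 21, 43, 19, 22, 27, 29]
Result: [12, 5, 35, 9, 21, 43, 19, 22, 27, 29]


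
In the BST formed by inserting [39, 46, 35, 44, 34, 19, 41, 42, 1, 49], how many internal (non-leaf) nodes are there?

Tree built from: [39, 46, 35, 44, 34, 19, 41, 42, 1, 49]
Tree (level-order array): [39, 35, 46, 34, None, 44, 49, 19, None, 41, None, None, None, 1, None, None, 42]
Rule: An internal node has at least one child.
Per-node child counts:
  node 39: 2 child(ren)
  node 35: 1 child(ren)
  node 34: 1 child(ren)
  node 19: 1 child(ren)
  node 1: 0 child(ren)
  node 46: 2 child(ren)
  node 44: 1 child(ren)
  node 41: 1 child(ren)
  node 42: 0 child(ren)
  node 49: 0 child(ren)
Matching nodes: [39, 35, 34, 19, 46, 44, 41]
Count of internal (non-leaf) nodes: 7


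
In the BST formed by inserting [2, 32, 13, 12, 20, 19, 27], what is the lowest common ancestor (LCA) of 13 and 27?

Tree insertion order: [2, 32, 13, 12, 20, 19, 27]
Tree (level-order array): [2, None, 32, 13, None, 12, 20, None, None, 19, 27]
In a BST, the LCA of p=13, q=27 is the first node v on the
root-to-leaf path with p <= v <= q (go left if both < v, right if both > v).
Walk from root:
  at 2: both 13 and 27 > 2, go right
  at 32: both 13 and 27 < 32, go left
  at 13: 13 <= 13 <= 27, this is the LCA
LCA = 13


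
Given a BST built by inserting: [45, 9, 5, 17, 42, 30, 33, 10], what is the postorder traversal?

Tree insertion order: [45, 9, 5, 17, 42, 30, 33, 10]
Tree (level-order array): [45, 9, None, 5, 17, None, None, 10, 42, None, None, 30, None, None, 33]
Postorder traversal: [5, 10, 33, 30, 42, 17, 9, 45]


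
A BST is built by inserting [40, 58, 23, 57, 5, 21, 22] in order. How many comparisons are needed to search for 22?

Search path for 22: 40 -> 23 -> 5 -> 21 -> 22
Found: True
Comparisons: 5


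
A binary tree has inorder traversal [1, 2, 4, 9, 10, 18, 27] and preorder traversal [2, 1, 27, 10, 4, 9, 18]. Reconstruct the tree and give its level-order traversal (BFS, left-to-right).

Inorder:  [1, 2, 4, 9, 10, 18, 27]
Preorder: [2, 1, 27, 10, 4, 9, 18]
Algorithm: preorder visits root first, so consume preorder in order;
for each root, split the current inorder slice at that value into
left-subtree inorder and right-subtree inorder, then recurse.
Recursive splits:
  root=2; inorder splits into left=[1], right=[4, 9, 10, 18, 27]
  root=1; inorder splits into left=[], right=[]
  root=27; inorder splits into left=[4, 9, 10, 18], right=[]
  root=10; inorder splits into left=[4, 9], right=[18]
  root=4; inorder splits into left=[], right=[9]
  root=9; inorder splits into left=[], right=[]
  root=18; inorder splits into left=[], right=[]
Reconstructed level-order: [2, 1, 27, 10, 4, 18, 9]


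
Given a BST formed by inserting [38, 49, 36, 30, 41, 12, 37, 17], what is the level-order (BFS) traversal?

Tree insertion order: [38, 49, 36, 30, 41, 12, 37, 17]
Tree (level-order array): [38, 36, 49, 30, 37, 41, None, 12, None, None, None, None, None, None, 17]
BFS from the root, enqueuing left then right child of each popped node:
  queue [38] -> pop 38, enqueue [36, 49], visited so far: [38]
  queue [36, 49] -> pop 36, enqueue [30, 37], visited so far: [38, 36]
  queue [49, 30, 37] -> pop 49, enqueue [41], visited so far: [38, 36, 49]
  queue [30, 37, 41] -> pop 30, enqueue [12], visited so far: [38, 36, 49, 30]
  queue [37, 41, 12] -> pop 37, enqueue [none], visited so far: [38, 36, 49, 30, 37]
  queue [41, 12] -> pop 41, enqueue [none], visited so far: [38, 36, 49, 30, 37, 41]
  queue [12] -> pop 12, enqueue [17], visited so far: [38, 36, 49, 30, 37, 41, 12]
  queue [17] -> pop 17, enqueue [none], visited so far: [38, 36, 49, 30, 37, 41, 12, 17]
Result: [38, 36, 49, 30, 37, 41, 12, 17]


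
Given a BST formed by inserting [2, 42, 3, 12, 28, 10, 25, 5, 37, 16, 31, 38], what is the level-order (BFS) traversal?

Tree insertion order: [2, 42, 3, 12, 28, 10, 25, 5, 37, 16, 31, 38]
Tree (level-order array): [2, None, 42, 3, None, None, 12, 10, 28, 5, None, 25, 37, None, None, 16, None, 31, 38]
BFS from the root, enqueuing left then right child of each popped node:
  queue [2] -> pop 2, enqueue [42], visited so far: [2]
  queue [42] -> pop 42, enqueue [3], visited so far: [2, 42]
  queue [3] -> pop 3, enqueue [12], visited so far: [2, 42, 3]
  queue [12] -> pop 12, enqueue [10, 28], visited so far: [2, 42, 3, 12]
  queue [10, 28] -> pop 10, enqueue [5], visited so far: [2, 42, 3, 12, 10]
  queue [28, 5] -> pop 28, enqueue [25, 37], visited so far: [2, 42, 3, 12, 10, 28]
  queue [5, 25, 37] -> pop 5, enqueue [none], visited so far: [2, 42, 3, 12, 10, 28, 5]
  queue [25, 37] -> pop 25, enqueue [16], visited so far: [2, 42, 3, 12, 10, 28, 5, 25]
  queue [37, 16] -> pop 37, enqueue [31, 38], visited so far: [2, 42, 3, 12, 10, 28, 5, 25, 37]
  queue [16, 31, 38] -> pop 16, enqueue [none], visited so far: [2, 42, 3, 12, 10, 28, 5, 25, 37, 16]
  queue [31, 38] -> pop 31, enqueue [none], visited so far: [2, 42, 3, 12, 10, 28, 5, 25, 37, 16, 31]
  queue [38] -> pop 38, enqueue [none], visited so far: [2, 42, 3, 12, 10, 28, 5, 25, 37, 16, 31, 38]
Result: [2, 42, 3, 12, 10, 28, 5, 25, 37, 16, 31, 38]
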